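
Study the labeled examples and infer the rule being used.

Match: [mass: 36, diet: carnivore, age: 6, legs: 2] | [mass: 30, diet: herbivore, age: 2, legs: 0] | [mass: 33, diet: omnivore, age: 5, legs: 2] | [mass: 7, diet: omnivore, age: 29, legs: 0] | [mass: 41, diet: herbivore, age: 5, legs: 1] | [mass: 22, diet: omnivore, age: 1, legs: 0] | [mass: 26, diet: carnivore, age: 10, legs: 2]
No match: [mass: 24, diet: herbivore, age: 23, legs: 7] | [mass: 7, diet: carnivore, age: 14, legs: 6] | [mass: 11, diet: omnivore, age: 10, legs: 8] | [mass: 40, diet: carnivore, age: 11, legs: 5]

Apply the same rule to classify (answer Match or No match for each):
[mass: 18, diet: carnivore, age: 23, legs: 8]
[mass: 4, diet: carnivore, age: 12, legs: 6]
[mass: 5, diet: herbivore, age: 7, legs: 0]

The distinguishing property — legs ≤ 2 — holds for all the 'Match' cases and none of the 'No match' cases.
[mass: 18, diet: carnivore, age: 23, legs: 8]: legs = 8, does not satisfy this → No match. [mass: 4, diet: carnivore, age: 12, legs: 6]: legs = 6, does not satisfy this → No match. [mass: 5, diet: herbivore, age: 7, legs: 0]: legs = 0, qualifies → Match.

No match, No match, Match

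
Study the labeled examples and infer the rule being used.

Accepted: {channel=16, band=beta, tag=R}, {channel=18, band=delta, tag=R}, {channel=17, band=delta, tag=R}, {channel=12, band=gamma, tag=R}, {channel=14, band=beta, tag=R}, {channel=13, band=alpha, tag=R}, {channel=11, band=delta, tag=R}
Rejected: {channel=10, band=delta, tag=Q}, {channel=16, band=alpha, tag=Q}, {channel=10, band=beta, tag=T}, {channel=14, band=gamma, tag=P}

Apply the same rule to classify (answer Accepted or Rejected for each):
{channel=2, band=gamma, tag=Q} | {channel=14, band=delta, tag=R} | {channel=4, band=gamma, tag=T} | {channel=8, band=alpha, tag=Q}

Rejected, Accepted, Rejected, Rejected

A rule that fits every label: tag is R — true of each 'Accepted' example, false of each 'Rejected' one.
{channel=2, band=gamma, tag=Q} → tag is Q → Rejected. {channel=14, band=delta, tag=R} → tag is R → Accepted. {channel=4, band=gamma, tag=T} → tag is T → Rejected. {channel=8, band=alpha, tag=Q} → tag is Q → Rejected.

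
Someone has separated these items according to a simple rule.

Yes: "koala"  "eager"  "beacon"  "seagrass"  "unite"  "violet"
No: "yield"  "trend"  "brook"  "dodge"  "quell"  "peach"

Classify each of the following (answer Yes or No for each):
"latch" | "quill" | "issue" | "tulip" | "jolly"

No, No, Yes, No, No

The classifier is using: has ≥ 3 vowels.
"latch": 1 vowel — does not fit, so No. "quill": 2 vowels — does not fit, so No. "issue": 3 vowels — matches, so Yes. "tulip": 2 vowels — does not fit, so No. "jolly": 1 vowel — does not fit, so No.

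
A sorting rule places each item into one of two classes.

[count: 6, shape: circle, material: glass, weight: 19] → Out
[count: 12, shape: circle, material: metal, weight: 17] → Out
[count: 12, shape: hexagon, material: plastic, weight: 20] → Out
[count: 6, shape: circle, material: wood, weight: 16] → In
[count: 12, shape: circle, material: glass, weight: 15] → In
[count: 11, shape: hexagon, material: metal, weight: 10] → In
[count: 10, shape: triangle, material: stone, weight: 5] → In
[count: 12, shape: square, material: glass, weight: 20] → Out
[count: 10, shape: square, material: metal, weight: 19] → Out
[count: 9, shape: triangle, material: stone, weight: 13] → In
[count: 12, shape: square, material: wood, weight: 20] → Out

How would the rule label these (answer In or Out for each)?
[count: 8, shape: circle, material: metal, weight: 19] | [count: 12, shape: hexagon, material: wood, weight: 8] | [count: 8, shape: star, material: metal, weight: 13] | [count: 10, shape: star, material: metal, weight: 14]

Out, In, In, In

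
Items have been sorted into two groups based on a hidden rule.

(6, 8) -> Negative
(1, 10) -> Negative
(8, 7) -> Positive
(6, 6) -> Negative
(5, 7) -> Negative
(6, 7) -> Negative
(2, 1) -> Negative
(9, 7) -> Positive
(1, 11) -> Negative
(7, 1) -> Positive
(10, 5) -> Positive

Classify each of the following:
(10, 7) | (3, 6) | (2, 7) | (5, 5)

The pattern is that an item is 'Positive' exactly when: first ≥ 7.
(10, 7) — first 10, hence Positive. (3, 6) — first 3, hence Negative. (2, 7) — first 2, hence Negative. (5, 5) — first 5, hence Negative.

Positive, Negative, Negative, Negative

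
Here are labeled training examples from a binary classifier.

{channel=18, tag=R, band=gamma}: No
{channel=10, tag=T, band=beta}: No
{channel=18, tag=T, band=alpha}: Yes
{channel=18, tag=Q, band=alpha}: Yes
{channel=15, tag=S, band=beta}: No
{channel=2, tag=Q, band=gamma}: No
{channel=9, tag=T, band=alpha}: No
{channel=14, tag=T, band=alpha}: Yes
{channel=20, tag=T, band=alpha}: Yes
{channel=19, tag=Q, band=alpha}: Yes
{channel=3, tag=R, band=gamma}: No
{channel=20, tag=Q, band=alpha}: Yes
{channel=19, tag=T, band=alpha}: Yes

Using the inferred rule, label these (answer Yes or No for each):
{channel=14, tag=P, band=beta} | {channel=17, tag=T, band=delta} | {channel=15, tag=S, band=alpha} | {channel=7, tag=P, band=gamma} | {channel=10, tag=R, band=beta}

No, No, Yes, No, No

Every 'Yes' example satisfies: band is alpha AND channel ≥ 10. None of the 'No' examples do.
{channel=14, tag=P, band=beta} — band is beta, channel = 14, hence No. {channel=17, tag=T, band=delta} — band is delta, channel = 17, hence No. {channel=15, tag=S, band=alpha} — band is alpha, channel = 15, hence Yes. {channel=7, tag=P, band=gamma} — band is gamma, channel = 7, hence No. {channel=10, tag=R, band=beta} — band is beta, channel = 10, hence No.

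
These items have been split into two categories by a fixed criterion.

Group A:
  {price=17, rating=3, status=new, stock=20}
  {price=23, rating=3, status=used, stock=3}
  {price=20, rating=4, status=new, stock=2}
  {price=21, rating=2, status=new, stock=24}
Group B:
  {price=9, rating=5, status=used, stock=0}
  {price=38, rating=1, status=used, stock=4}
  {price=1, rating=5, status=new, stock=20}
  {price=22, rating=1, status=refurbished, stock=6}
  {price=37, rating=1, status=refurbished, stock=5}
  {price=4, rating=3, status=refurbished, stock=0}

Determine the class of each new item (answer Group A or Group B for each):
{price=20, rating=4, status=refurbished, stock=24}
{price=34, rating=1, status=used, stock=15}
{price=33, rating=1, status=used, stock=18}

Group A, Group B, Group B

Every 'Group A' example satisfies: price ≥ 17 AND rating ≥ 2. None of the 'Group B' examples do.
{price=20, rating=4, status=refurbished, stock=24}: price = 20, rating = 4 — matches, so Group A. {price=34, rating=1, status=used, stock=15}: price = 34, rating = 1 — fails the rule, so Group B. {price=33, rating=1, status=used, stock=18}: price = 33, rating = 1 — fails the rule, so Group B.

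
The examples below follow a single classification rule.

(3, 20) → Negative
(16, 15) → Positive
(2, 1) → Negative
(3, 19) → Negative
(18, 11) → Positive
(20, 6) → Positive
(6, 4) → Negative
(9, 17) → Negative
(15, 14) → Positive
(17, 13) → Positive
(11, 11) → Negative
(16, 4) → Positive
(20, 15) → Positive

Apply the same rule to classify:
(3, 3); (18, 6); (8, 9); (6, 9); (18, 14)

'Positive' ⟺ first ≥ 13.

Negative, Positive, Negative, Negative, Positive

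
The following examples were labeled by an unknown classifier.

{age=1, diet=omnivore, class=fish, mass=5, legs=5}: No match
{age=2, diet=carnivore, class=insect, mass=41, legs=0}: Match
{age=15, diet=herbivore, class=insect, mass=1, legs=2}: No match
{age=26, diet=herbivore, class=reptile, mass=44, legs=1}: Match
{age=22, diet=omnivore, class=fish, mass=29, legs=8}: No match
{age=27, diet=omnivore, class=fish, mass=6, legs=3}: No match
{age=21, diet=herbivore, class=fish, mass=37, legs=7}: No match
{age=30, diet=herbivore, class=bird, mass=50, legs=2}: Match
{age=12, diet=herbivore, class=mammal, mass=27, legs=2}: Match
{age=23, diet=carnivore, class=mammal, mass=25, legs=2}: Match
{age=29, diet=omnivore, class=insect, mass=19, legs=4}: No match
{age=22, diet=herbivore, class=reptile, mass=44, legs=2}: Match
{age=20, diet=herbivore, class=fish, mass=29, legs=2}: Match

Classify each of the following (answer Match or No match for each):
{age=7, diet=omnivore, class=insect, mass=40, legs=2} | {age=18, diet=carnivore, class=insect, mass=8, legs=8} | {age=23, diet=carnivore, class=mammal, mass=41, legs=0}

The common property of the 'Match' items is: mass ≥ 5 AND legs ≤ 2. No 'No match' item has it.
{age=7, diet=omnivore, class=insect, mass=40, legs=2}: Match (mass = 40, legs = 2). {age=18, diet=carnivore, class=insect, mass=8, legs=8}: No match (mass = 8, legs = 8). {age=23, diet=carnivore, class=mammal, mass=41, legs=0}: Match (mass = 41, legs = 0).

Match, No match, Match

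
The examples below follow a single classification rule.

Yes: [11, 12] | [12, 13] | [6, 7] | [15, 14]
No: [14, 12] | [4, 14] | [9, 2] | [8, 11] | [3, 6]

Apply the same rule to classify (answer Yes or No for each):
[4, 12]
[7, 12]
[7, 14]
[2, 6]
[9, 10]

No, No, No, No, Yes

One predicate separates the groups cleanly: |first − second| ≤ 1.
[4, 12]: |4−12| = 8 — does not fit, so No.
[7, 12]: |7−12| = 5 — does not fit, so No.
[7, 14]: |7−14| = 7 — does not fit, so No.
[2, 6]: |2−6| = 4 — does not fit, so No.
[9, 10]: |9−10| = 1 — matches, so Yes.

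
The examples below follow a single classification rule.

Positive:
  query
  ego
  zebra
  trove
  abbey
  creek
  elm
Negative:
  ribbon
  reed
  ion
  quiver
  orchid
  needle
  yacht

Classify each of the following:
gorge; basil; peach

Positive, Negative, Positive

The classifier is using: odd length AND contains 'e'.
gorge: Positive (length 5, has 'e'). basil: Negative (length 5, no 'e'). peach: Positive (length 5, has 'e').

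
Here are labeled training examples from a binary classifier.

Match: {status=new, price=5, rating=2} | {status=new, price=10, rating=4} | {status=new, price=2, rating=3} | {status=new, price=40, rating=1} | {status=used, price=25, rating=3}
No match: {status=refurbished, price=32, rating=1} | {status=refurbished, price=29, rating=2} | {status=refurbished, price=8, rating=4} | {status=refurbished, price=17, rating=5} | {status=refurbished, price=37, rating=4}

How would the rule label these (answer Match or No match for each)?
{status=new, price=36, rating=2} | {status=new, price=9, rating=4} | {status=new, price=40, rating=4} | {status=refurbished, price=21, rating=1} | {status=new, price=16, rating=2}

Checking candidate rules against both groups, what survives is: status is not refurbished.

Match, Match, Match, No match, Match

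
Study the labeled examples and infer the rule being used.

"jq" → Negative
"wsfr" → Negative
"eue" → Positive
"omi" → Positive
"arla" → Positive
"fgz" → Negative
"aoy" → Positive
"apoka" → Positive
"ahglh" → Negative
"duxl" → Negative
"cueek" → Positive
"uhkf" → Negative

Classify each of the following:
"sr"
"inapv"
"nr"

Negative, Positive, Negative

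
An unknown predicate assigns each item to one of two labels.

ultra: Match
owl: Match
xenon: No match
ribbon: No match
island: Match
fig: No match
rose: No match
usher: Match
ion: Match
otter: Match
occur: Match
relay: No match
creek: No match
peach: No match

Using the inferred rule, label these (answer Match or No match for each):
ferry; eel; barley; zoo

The distinguishing property — starts with a vowel — holds for all the 'Match' cases and none of the 'No match' cases.
ferry — starts with 'f', hence No match.
eel — starts with 'e', hence Match.
barley — starts with 'b', hence No match.
zoo — starts with 'z', hence No match.

No match, Match, No match, No match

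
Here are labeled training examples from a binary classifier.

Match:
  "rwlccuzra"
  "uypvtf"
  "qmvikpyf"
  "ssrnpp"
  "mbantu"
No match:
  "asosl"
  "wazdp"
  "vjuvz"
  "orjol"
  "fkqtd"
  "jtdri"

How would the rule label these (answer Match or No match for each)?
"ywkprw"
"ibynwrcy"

Match, Match

The common property of the 'Match' items is: length ≥ 6. No 'No match' item has it.
"ywkprw": Match (length 6).
"ibynwrcy": Match (length 8).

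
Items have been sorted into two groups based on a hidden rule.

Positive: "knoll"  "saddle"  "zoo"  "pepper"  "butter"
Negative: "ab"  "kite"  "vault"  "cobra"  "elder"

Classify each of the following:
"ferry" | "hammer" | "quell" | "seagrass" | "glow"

Positive, Positive, Positive, Positive, Negative

The classifier is using: has a double letter.
Positive: "ferry", since 'rr' doubled. Positive: "hammer", since 'mm' doubled. Positive: "quell", since 'll' doubled. Positive: "seagrass", since 'ss' doubled. Negative: "glow", since no doubled letter.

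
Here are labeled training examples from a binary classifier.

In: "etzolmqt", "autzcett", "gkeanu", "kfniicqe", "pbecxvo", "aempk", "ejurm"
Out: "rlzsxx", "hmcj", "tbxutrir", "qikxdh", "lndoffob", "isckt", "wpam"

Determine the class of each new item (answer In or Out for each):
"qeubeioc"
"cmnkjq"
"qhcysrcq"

Comparing the two groups points to one rule — contains 'e'.
"qeubeioc" — has 'e', hence In.
"cmnkjq" — no 'e', hence Out.
"qhcysrcq" — no 'e', hence Out.

In, Out, Out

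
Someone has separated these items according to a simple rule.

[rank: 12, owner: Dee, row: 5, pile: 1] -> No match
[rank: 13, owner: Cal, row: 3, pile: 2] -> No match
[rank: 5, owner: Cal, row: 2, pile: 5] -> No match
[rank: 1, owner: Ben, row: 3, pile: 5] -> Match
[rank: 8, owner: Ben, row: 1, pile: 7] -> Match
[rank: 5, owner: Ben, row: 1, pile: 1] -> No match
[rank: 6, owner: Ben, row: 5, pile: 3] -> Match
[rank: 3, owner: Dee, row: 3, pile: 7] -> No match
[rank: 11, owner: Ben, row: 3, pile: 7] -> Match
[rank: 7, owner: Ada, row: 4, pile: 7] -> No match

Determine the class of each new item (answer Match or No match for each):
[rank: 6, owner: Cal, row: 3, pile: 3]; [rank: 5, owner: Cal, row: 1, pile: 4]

No match, No match

The simplest hypothesis consistent with all the labels is: owner is Ben AND pile ≥ 2.
No match: [rank: 6, owner: Cal, row: 3, pile: 3], since owner is Cal, pile = 3.
No match: [rank: 5, owner: Cal, row: 1, pile: 4], since owner is Cal, pile = 4.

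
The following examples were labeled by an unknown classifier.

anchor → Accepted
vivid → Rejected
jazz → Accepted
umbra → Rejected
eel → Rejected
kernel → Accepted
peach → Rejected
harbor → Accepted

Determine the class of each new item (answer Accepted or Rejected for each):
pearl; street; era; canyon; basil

Looking at the examples, the only property every 'Accepted' case has and every 'Rejected' case lacks is: even length.
pearl: Rejected (length 5).
street: Accepted (length 6).
era: Rejected (length 3).
canyon: Accepted (length 6).
basil: Rejected (length 5).

Rejected, Accepted, Rejected, Accepted, Rejected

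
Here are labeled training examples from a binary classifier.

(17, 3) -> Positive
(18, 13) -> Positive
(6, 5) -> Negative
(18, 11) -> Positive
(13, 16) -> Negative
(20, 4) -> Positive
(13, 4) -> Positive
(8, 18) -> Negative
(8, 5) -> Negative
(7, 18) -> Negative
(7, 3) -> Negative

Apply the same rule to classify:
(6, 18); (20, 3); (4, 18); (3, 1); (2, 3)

The common property of the 'Positive' items is: first > second AND sum ≥ 17. No 'Negative' item has it.
(6, 18): Negative (6 < 18, 6+18 = 24).
(20, 3): Positive (20 > 3, 20+3 = 23).
(4, 18): Negative (4 < 18, 4+18 = 22).
(3, 1): Negative (3 > 1, 3+1 = 4).
(2, 3): Negative (2 < 3, 2+3 = 5).

Negative, Positive, Negative, Negative, Negative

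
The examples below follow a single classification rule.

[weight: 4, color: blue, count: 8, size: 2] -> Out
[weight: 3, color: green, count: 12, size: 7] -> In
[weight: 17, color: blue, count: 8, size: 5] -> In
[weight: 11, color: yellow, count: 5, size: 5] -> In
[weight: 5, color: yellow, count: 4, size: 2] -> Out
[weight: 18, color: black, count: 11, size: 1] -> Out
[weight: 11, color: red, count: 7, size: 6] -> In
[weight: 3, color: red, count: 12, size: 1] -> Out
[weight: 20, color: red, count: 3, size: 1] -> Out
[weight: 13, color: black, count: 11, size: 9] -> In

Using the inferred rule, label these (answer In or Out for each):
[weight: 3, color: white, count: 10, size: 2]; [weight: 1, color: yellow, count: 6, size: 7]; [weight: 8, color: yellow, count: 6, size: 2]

Out, In, Out

The simplest hypothesis consistent with all the labels is: size ≥ 5.
[weight: 3, color: white, count: 10, size: 2]: Out (size = 2).
[weight: 1, color: yellow, count: 6, size: 7]: In (size = 7).
[weight: 8, color: yellow, count: 6, size: 2]: Out (size = 2).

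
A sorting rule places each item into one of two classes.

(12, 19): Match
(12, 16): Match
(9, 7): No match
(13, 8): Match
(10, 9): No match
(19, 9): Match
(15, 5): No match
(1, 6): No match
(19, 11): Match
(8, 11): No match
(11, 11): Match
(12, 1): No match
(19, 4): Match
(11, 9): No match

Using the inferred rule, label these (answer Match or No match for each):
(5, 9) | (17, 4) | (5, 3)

No match, Match, No match

A rule that fits every label: sum ≥ 21 — true of each 'Match' example, false of each 'No match' one.
(5, 9): 5+9 = 14, lacks this property → No match.
(17, 4): 17+4 = 21, fits → Match.
(5, 3): 5+3 = 8, lacks this property → No match.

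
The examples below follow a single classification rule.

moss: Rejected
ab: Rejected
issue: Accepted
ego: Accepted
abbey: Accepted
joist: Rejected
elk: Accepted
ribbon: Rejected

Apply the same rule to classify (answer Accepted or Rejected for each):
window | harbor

Rejected, Rejected

Rule: contains 'e'. This holds for each 'Accepted' example and fails for each 'Rejected' one.
window: no 'e' — does not pass, so Rejected. harbor: no 'e' — does not pass, so Rejected.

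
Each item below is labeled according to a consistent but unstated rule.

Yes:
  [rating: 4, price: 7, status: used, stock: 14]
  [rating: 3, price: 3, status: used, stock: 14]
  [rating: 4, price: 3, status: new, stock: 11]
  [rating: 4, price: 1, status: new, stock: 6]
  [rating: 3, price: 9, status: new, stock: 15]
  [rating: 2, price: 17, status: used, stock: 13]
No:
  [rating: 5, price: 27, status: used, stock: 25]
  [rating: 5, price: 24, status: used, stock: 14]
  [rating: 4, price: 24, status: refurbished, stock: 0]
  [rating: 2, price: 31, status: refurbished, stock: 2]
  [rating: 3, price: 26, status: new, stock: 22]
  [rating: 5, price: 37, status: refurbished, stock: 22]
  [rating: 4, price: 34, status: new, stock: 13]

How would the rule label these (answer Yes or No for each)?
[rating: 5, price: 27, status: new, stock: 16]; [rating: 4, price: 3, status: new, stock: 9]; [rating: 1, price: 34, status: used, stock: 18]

No, Yes, No

Rule: price ≤ 17. This holds for each 'Yes' example and fails for each 'No' one.
[rating: 5, price: 27, status: new, stock: 16] → price = 27 → No.
[rating: 4, price: 3, status: new, stock: 9] → price = 3 → Yes.
[rating: 1, price: 34, status: used, stock: 18] → price = 34 → No.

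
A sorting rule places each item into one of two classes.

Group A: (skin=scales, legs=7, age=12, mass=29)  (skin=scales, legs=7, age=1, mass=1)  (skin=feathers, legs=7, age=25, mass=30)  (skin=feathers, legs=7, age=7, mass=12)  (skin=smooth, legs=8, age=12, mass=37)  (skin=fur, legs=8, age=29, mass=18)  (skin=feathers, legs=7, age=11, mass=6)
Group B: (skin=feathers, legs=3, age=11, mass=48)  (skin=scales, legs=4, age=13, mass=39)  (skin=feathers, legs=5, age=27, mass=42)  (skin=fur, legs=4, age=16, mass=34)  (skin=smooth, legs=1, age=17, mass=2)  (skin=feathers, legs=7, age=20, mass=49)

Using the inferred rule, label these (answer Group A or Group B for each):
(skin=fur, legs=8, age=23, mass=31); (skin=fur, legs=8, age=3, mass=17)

Group A, Group A

The simplest hypothesis consistent with all the labels is: mass ≤ 37 AND legs ≥ 5.
(skin=fur, legs=8, age=23, mass=31): mass = 31, legs = 8 — meets the rule, so Group A. (skin=fur, legs=8, age=3, mass=17): mass = 17, legs = 8 — meets the rule, so Group A.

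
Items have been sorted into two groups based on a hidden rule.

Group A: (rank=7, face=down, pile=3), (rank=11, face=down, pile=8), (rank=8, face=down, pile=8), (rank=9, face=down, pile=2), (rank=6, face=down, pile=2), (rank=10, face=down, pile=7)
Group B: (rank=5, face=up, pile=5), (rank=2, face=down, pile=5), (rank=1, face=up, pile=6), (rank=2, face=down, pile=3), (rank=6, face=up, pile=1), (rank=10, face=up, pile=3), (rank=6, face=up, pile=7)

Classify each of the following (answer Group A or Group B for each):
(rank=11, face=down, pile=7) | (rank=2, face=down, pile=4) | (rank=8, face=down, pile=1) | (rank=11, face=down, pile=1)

Group A, Group B, Group A, Group A

The pattern is that an item is 'Group A' exactly when: face is down AND rank ≥ 5.
(rank=11, face=down, pile=7) → face is down, rank = 11 → Group A.
(rank=2, face=down, pile=4) → face is down, rank = 2 → Group B.
(rank=8, face=down, pile=1) → face is down, rank = 8 → Group A.
(rank=11, face=down, pile=1) → face is down, rank = 11 → Group A.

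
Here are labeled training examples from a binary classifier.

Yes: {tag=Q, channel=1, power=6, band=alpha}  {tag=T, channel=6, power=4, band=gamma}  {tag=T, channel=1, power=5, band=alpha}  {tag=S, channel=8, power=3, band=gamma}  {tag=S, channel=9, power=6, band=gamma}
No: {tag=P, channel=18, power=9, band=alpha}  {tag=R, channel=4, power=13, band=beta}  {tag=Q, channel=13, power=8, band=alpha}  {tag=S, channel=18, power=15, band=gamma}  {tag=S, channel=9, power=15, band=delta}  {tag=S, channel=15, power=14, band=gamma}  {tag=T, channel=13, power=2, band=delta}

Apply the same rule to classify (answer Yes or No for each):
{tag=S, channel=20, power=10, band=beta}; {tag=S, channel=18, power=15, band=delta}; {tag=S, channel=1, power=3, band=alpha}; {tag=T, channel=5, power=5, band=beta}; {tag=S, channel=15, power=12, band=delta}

The classifier is using: power ≥ 3 AND power ≤ 6.
{tag=S, channel=20, power=10, band=beta} — power = 10, hence No.
{tag=S, channel=18, power=15, band=delta} — power = 15, hence No.
{tag=S, channel=1, power=3, band=alpha} — power = 3, hence Yes.
{tag=T, channel=5, power=5, band=beta} — power = 5, hence Yes.
{tag=S, channel=15, power=12, band=delta} — power = 12, hence No.

No, No, Yes, Yes, No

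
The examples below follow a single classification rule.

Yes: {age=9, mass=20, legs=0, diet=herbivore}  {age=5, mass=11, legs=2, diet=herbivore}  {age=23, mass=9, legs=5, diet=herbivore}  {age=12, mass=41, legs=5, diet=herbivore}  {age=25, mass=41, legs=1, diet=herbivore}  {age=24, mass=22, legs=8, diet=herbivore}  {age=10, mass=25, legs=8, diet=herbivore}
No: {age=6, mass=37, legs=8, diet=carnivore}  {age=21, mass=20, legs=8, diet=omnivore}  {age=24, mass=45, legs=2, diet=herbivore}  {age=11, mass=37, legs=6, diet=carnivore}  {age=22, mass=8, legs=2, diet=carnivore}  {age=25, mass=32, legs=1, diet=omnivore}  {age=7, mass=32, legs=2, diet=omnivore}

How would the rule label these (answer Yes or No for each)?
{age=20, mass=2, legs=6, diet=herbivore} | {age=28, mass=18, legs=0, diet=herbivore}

Yes, Yes

One predicate separates the groups cleanly: diet is herbivore AND mass ≤ 41.
{age=20, mass=2, legs=6, diet=herbivore}: Yes (diet is herbivore, mass = 2). {age=28, mass=18, legs=0, diet=herbivore}: Yes (diet is herbivore, mass = 18).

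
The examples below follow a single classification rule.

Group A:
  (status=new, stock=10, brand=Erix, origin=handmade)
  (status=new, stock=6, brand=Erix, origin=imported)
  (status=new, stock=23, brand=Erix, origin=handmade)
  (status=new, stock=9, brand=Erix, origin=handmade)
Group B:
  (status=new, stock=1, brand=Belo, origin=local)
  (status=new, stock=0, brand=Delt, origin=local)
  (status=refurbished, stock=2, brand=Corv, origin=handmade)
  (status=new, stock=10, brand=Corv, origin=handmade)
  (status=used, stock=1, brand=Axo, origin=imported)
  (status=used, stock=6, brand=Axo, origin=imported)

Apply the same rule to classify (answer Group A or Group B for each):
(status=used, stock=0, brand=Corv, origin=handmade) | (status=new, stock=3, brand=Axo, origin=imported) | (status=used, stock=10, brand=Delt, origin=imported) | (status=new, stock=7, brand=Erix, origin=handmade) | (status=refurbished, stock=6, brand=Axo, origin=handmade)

Checking candidate rules against both groups, what survives is: brand is Erix.
(status=used, stock=0, brand=Corv, origin=handmade) → brand is Corv → Group B. (status=new, stock=3, brand=Axo, origin=imported) → brand is Axo → Group B. (status=used, stock=10, brand=Delt, origin=imported) → brand is Delt → Group B. (status=new, stock=7, brand=Erix, origin=handmade) → brand is Erix → Group A. (status=refurbished, stock=6, brand=Axo, origin=handmade) → brand is Axo → Group B.

Group B, Group B, Group B, Group A, Group B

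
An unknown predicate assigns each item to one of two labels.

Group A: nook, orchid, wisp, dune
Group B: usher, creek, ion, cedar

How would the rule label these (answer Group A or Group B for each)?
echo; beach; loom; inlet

Every 'Group A' example satisfies: even length. None of the 'Group B' examples do.
Group A: echo, since length 4.
Group B: beach, since length 5.
Group A: loom, since length 4.
Group B: inlet, since length 5.

Group A, Group B, Group A, Group B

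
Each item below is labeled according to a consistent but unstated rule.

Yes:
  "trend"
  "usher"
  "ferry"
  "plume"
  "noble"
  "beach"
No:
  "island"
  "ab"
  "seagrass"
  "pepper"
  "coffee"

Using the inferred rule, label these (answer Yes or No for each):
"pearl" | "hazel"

Yes, Yes

'Yes' ⟺ odd length.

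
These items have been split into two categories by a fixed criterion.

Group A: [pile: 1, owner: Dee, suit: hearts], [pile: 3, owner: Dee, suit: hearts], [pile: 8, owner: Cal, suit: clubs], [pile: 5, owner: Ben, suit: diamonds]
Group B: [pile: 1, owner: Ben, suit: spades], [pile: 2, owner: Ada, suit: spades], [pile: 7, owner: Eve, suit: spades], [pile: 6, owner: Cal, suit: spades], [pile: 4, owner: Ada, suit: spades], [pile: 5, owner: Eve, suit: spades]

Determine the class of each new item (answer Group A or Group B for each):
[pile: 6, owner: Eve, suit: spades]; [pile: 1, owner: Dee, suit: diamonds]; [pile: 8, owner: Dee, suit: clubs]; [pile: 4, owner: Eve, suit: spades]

Group B, Group A, Group A, Group B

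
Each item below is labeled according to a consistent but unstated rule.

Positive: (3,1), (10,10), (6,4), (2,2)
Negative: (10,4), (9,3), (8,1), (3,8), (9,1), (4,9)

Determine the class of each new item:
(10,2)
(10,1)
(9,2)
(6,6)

Negative, Negative, Negative, Positive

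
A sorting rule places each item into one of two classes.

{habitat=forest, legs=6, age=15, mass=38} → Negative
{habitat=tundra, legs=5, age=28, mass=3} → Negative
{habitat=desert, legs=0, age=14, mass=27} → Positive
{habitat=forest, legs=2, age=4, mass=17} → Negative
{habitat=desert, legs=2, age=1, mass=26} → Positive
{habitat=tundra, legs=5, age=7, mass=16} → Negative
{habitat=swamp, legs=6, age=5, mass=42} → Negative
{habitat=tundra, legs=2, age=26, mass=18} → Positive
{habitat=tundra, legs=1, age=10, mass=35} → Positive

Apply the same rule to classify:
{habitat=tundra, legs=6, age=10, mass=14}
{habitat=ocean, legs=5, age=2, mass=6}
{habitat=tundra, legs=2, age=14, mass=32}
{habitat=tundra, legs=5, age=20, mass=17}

Negative, Negative, Positive, Negative

The common property of the 'Positive' items is: mass ≥ 18 AND legs ≤ 2. No 'Negative' item has it.
{habitat=tundra, legs=6, age=10, mass=14} → mass = 14, legs = 6 → Negative. {habitat=ocean, legs=5, age=2, mass=6} → mass = 6, legs = 5 → Negative. {habitat=tundra, legs=2, age=14, mass=32} → mass = 32, legs = 2 → Positive. {habitat=tundra, legs=5, age=20, mass=17} → mass = 17, legs = 5 → Negative.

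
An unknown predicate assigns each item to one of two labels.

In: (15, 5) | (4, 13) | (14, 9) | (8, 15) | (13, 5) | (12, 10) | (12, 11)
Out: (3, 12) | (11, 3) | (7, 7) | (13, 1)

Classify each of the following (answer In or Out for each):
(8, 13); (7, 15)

One predicate separates the groups cleanly: sum ≥ 17.
(8, 13): 8+13 = 21 — meets the rule, so In.
(7, 15): 7+15 = 22 — meets the rule, so In.

In, In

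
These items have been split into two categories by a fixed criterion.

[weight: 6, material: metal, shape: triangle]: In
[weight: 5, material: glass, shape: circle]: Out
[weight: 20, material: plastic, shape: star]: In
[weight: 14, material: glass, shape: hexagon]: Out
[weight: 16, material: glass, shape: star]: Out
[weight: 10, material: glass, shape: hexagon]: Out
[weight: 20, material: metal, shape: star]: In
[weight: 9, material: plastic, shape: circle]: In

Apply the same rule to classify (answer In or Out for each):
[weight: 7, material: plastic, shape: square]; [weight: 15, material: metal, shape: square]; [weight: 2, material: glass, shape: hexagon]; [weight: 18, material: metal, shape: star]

A rule that fits every label: material is not glass — true of each 'In' example, false of each 'Out' one.
[weight: 7, material: plastic, shape: square] → material is plastic → In.
[weight: 15, material: metal, shape: square] → material is metal → In.
[weight: 2, material: glass, shape: hexagon] → material is glass → Out.
[weight: 18, material: metal, shape: star] → material is metal → In.

In, In, Out, In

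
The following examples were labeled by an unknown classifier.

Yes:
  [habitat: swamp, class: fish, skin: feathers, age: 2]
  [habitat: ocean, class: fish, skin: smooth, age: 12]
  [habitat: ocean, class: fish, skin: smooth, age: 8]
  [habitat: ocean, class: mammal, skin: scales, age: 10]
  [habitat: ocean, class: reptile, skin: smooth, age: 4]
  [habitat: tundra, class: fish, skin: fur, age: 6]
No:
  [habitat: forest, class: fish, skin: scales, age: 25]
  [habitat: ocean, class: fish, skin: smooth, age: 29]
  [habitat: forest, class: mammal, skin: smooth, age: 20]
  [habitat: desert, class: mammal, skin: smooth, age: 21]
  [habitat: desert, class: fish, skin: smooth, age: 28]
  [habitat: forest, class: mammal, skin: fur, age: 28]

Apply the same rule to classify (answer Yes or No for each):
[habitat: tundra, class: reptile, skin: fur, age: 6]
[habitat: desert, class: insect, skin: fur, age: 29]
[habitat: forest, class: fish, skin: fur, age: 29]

One predicate separates the groups cleanly: age ≤ 12.
[habitat: tundra, class: reptile, skin: fur, age: 6] → age = 6 → Yes. [habitat: desert, class: insect, skin: fur, age: 29] → age = 29 → No. [habitat: forest, class: fish, skin: fur, age: 29] → age = 29 → No.

Yes, No, No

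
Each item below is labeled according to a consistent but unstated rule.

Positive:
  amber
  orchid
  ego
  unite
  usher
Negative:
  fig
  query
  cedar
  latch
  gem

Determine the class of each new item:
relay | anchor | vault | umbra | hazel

Comparing the two groups points to one rule — starts with a vowel.
relay: Negative (starts with 'r').
anchor: Positive (starts with 'a').
vault: Negative (starts with 'v').
umbra: Positive (starts with 'u').
hazel: Negative (starts with 'h').

Negative, Positive, Negative, Positive, Negative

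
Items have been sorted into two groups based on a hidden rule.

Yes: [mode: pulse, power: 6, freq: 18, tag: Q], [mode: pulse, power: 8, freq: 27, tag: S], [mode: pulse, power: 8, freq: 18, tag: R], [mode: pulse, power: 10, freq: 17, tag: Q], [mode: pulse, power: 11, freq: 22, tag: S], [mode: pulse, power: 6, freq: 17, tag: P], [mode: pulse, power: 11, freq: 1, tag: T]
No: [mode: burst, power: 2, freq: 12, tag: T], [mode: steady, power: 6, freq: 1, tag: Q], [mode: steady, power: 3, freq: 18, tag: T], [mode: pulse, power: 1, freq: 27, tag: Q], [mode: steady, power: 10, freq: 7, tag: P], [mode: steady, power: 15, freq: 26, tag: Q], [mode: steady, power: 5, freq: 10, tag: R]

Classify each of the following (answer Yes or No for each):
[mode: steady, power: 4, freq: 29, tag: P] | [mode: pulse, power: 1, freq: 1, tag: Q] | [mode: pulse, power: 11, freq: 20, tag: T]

Rule: mode is pulse AND power ≥ 2. This holds for each 'Yes' example and fails for each 'No' one.
[mode: steady, power: 4, freq: 29, tag: P]: mode is steady, power = 4, does not satisfy this → No. [mode: pulse, power: 1, freq: 1, tag: Q]: mode is pulse, power = 1, does not satisfy this → No. [mode: pulse, power: 11, freq: 20, tag: T]: mode is pulse, power = 11, fits → Yes.

No, No, Yes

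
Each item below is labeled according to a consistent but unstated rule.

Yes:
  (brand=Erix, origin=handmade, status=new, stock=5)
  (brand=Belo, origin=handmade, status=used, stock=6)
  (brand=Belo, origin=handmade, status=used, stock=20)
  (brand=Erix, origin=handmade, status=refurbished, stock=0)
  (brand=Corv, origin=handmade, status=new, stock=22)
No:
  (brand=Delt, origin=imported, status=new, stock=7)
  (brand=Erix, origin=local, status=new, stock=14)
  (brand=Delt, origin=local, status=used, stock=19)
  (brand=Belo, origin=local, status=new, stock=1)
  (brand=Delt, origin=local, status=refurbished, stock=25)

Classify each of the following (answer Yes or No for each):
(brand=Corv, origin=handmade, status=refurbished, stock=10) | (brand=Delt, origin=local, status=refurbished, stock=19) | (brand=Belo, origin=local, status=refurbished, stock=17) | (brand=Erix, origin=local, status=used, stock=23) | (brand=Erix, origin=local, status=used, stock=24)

Yes, No, No, No, No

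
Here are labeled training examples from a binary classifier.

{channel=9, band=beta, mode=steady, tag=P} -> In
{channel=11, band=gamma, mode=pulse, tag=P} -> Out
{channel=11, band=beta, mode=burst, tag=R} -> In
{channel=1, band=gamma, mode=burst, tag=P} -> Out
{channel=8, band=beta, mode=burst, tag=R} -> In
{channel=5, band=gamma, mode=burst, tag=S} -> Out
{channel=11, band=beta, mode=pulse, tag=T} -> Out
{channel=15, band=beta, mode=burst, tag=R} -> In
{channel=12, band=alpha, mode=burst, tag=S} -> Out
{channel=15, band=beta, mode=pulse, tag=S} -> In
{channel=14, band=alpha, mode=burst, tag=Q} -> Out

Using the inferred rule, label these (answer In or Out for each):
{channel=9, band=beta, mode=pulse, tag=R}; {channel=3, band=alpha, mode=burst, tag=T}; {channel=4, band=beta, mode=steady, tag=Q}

In, Out, In

The common property of the 'In' items is: band is beta AND tag is not T. No 'Out' item has it.
In: {channel=9, band=beta, mode=pulse, tag=R}, since band is beta, tag is R.
Out: {channel=3, band=alpha, mode=burst, tag=T}, since band is alpha, tag is T.
In: {channel=4, band=beta, mode=steady, tag=Q}, since band is beta, tag is Q.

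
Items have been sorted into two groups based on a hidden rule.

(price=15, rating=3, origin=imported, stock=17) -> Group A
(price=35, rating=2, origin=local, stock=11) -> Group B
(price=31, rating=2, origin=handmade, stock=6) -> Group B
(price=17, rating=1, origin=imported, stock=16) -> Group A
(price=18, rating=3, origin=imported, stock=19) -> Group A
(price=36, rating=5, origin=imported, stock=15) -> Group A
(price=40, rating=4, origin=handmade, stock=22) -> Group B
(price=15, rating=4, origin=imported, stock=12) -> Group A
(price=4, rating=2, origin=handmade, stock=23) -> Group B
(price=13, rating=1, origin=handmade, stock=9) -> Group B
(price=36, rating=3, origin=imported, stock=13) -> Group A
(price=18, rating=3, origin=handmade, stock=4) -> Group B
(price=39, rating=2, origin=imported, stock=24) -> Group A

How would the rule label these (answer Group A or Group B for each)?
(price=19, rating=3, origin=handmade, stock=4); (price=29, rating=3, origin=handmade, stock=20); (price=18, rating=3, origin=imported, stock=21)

The classifier is using: origin is imported.
(price=19, rating=3, origin=handmade, stock=4): origin is handmade — fails this test, so Group B.
(price=29, rating=3, origin=handmade, stock=20): origin is handmade — fails this test, so Group B.
(price=18, rating=3, origin=imported, stock=21): origin is imported — fits, so Group A.

Group B, Group B, Group A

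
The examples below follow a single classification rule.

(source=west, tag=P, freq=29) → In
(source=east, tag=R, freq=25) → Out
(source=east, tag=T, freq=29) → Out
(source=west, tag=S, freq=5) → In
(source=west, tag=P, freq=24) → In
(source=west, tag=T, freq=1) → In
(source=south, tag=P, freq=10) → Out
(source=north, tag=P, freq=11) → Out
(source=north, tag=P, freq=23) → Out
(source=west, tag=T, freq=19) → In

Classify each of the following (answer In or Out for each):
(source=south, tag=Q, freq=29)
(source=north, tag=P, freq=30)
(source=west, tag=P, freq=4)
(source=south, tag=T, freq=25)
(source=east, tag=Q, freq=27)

The classifier is using: source is west.
(source=south, tag=Q, freq=29): Out (source is south). (source=north, tag=P, freq=30): Out (source is north). (source=west, tag=P, freq=4): In (source is west). (source=south, tag=T, freq=25): Out (source is south). (source=east, tag=Q, freq=27): Out (source is east).

Out, Out, In, Out, Out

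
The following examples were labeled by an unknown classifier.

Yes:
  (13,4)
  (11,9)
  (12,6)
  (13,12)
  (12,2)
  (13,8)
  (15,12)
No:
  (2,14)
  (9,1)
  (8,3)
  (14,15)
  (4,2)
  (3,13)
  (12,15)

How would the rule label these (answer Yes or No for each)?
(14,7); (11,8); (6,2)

One predicate separates the groups cleanly: first > second AND sum ≥ 14.
(14,7): 14 > 7, 14+7 = 21, meets the rule → Yes. (11,8): 11 > 8, 11+8 = 19, meets the rule → Yes. (6,2): 6 > 2, 6+2 = 8, does not pass → No.

Yes, Yes, No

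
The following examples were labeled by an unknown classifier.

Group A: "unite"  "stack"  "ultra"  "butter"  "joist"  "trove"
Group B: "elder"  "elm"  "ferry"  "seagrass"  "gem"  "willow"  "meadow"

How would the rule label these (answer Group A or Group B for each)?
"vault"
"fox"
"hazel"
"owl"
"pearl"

'Group A' ⟺ contains 't'.
Group A: "vault", since has 't'. Group B: "fox", since no 't'. Group B: "hazel", since no 't'. Group B: "owl", since no 't'. Group B: "pearl", since no 't'.

Group A, Group B, Group B, Group B, Group B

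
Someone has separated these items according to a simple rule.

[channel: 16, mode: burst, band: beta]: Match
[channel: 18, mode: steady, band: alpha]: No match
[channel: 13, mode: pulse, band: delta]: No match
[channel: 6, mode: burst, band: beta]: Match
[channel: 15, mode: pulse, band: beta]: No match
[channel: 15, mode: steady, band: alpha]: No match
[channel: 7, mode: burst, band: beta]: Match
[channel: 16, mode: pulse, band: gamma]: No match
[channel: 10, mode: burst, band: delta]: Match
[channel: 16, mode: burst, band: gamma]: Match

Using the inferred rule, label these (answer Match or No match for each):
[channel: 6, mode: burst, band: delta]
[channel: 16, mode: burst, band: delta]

Match, Match

Comparing the two groups points to one rule — mode is burst.
[channel: 6, mode: burst, band: delta] — mode is burst, hence Match. [channel: 16, mode: burst, band: delta] — mode is burst, hence Match.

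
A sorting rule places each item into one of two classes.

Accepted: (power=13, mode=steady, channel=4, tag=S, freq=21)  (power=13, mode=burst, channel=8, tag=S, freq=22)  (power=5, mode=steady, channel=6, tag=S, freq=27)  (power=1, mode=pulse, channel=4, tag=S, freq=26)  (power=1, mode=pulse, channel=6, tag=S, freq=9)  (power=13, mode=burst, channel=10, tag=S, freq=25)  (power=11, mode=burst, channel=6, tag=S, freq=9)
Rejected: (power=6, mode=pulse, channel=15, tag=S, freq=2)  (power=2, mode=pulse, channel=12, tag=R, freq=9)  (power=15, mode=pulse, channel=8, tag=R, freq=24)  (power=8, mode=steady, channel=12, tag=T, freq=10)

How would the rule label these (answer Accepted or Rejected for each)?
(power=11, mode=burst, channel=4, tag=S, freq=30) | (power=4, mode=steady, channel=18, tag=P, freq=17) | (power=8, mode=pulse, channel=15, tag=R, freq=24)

The classifier is using: tag is S AND freq ≥ 9.

Accepted, Rejected, Rejected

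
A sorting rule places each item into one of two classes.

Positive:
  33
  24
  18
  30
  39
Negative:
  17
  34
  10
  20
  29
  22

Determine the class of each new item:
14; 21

Negative, Positive

Checking candidate rules against both groups, what survives is: multiple of 3.
14: 14 = 3·4 + 2, doesn't match → Negative.
21: 21 = 3·7, qualifies → Positive.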